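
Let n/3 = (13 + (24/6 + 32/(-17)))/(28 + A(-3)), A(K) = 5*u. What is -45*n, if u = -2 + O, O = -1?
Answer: -34695/221 ≈ -156.99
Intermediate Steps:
u = -3 (u = -2 - 1 = -3)
A(K) = -15 (A(K) = 5*(-3) = -15)
n = 771/221 (n = 3*((13 + (24/6 + 32/(-17)))/(28 - 15)) = 3*((13 + (24*(1/6) + 32*(-1/17)))/13) = 3*((13 + (4 - 32/17))*(1/13)) = 3*((13 + 36/17)*(1/13)) = 3*((257/17)*(1/13)) = 3*(257/221) = 771/221 ≈ 3.4887)
-45*n = -45*771/221 = -34695/221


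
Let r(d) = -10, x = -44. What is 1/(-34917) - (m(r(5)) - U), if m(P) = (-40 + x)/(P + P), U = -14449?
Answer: -2523311927/174585 ≈ -14453.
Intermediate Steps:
m(P) = -42/P (m(P) = (-40 - 44)/(P + P) = -84*1/(2*P) = -42/P)
1/(-34917) - (m(r(5)) - U) = 1/(-34917) - (-42/(-10) - 1*(-14449)) = -1/34917 - (-42*(-⅒) + 14449) = -1/34917 - (21/5 + 14449) = -1/34917 - 1*72266/5 = -1/34917 - 72266/5 = -2523311927/174585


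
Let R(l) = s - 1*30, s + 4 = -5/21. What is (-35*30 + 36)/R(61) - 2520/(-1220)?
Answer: 1389528/43859 ≈ 31.682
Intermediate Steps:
s = -89/21 (s = -4 - 5/21 = -89/21 ≈ -4.2381)
R(l) = -719/21 (R(l) = -89/21 - 1*30 = -89/21 - 30 = -719/21)
(-35*30 + 36)/R(61) - 2520/(-1220) = (-35*30 + 36)/(-719/21) - 2520/(-1220) = (-1050 + 36)*(-21/719) - 2520*(-1/1220) = -1014*(-21/719) + 126/61 = 21294/719 + 126/61 = 1389528/43859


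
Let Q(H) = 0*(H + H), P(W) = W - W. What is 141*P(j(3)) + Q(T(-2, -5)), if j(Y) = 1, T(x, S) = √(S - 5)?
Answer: 0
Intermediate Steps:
T(x, S) = √(-5 + S)
P(W) = 0
Q(H) = 0 (Q(H) = 0*(2*H) = 0)
141*P(j(3)) + Q(T(-2, -5)) = 141*0 + 0 = 0 + 0 = 0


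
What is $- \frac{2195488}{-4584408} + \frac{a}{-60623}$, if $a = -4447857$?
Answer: $\frac{2565486035335}{34740070773} \approx 73.848$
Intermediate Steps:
$- \frac{2195488}{-4584408} + \frac{a}{-60623} = - \frac{2195488}{-4584408} - \frac{4447857}{-60623} = \left(-2195488\right) \left(- \frac{1}{4584408}\right) - - \frac{4447857}{60623} = \frac{274436}{573051} + \frac{4447857}{60623} = \frac{2565486035335}{34740070773}$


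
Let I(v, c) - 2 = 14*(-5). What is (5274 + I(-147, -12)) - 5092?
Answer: 114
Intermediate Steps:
I(v, c) = -68 (I(v, c) = 2 + 14*(-5) = 2 - 70 = -68)
(5274 + I(-147, -12)) - 5092 = (5274 - 68) - 5092 = 5206 - 5092 = 114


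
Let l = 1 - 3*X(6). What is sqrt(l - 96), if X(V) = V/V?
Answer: 7*I*sqrt(2) ≈ 9.8995*I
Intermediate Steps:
X(V) = 1
l = -2 (l = 1 - 3*1 = 1 - 3 = -2)
sqrt(l - 96) = sqrt(-2 - 96) = sqrt(-98) = 7*I*sqrt(2)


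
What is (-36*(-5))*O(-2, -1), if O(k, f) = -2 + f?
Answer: -540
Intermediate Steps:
(-36*(-5))*O(-2, -1) = (-36*(-5))*(-2 - 1) = 180*(-3) = -540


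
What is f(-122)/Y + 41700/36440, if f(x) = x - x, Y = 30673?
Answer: 2085/1822 ≈ 1.1443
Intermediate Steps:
f(x) = 0
f(-122)/Y + 41700/36440 = 0/30673 + 41700/36440 = 0*(1/30673) + 41700*(1/36440) = 0 + 2085/1822 = 2085/1822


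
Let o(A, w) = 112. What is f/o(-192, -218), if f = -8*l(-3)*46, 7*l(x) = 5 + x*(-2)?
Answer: -253/49 ≈ -5.1633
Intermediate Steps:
l(x) = 5/7 - 2*x/7 (l(x) = (5 + x*(-2))/7 = (5 - 2*x)/7 = 5/7 - 2*x/7)
f = -4048/7 (f = -8*(5/7 - 2/7*(-3))*46 = -8*(5/7 + 6/7)*46 = -8*11/7*46 = -88/7*46 = -4048/7 ≈ -578.29)
f/o(-192, -218) = -4048/7/112 = -4048/7*1/112 = -253/49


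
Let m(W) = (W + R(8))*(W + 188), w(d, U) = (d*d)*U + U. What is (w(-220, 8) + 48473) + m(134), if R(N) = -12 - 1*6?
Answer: 473033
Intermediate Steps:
R(N) = -18 (R(N) = -12 - 6 = -18)
w(d, U) = U + U*d² (w(d, U) = d²*U + U = U*d² + U = U + U*d²)
m(W) = (-18 + W)*(188 + W) (m(W) = (W - 18)*(W + 188) = (-18 + W)*(188 + W))
(w(-220, 8) + 48473) + m(134) = (8*(1 + (-220)²) + 48473) + (-3384 + 134² + 170*134) = (8*(1 + 48400) + 48473) + (-3384 + 17956 + 22780) = (8*48401 + 48473) + 37352 = (387208 + 48473) + 37352 = 435681 + 37352 = 473033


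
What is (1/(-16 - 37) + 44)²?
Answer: 5433561/2809 ≈ 1934.3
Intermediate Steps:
(1/(-16 - 37) + 44)² = (1/(-53) + 44)² = (-1/53 + 44)² = (2331/53)² = 5433561/2809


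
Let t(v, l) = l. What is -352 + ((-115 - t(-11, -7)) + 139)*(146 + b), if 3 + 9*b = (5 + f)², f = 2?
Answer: 38992/9 ≈ 4332.4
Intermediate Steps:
b = 46/9 (b = -⅓ + (5 + 2)²/9 = -⅓ + (⅑)*7² = -⅓ + (⅑)*49 = -⅓ + 49/9 = 46/9 ≈ 5.1111)
-352 + ((-115 - t(-11, -7)) + 139)*(146 + b) = -352 + ((-115 - 1*(-7)) + 139)*(146 + 46/9) = -352 + ((-115 + 7) + 139)*(1360/9) = -352 + (-108 + 139)*(1360/9) = -352 + 31*(1360/9) = -352 + 42160/9 = 38992/9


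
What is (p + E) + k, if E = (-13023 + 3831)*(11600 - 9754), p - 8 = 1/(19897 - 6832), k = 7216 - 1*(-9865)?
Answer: -221469296294/13065 ≈ -1.6951e+7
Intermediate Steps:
k = 17081 (k = 7216 + 9865 = 17081)
p = 104521/13065 (p = 8 + 1/(19897 - 6832) = 8 + 1/13065 = 104521/13065 ≈ 8.0001)
E = -16968432 (E = -9192*1846 = -16968432)
(p + E) + k = (104521/13065 - 16968432) + 17081 = -221692459559/13065 + 17081 = -221469296294/13065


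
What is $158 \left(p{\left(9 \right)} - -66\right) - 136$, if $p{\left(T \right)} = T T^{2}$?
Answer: $125474$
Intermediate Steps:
$p{\left(T \right)} = T^{3}$
$158 \left(p{\left(9 \right)} - -66\right) - 136 = 158 \left(9^{3} - -66\right) - 136 = 158 \left(729 + 66\right) - 136 = 158 \cdot 795 - 136 = 125610 - 136 = 125474$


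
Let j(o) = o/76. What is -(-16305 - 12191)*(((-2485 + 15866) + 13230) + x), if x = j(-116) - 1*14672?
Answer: 6463234752/19 ≈ 3.4017e+8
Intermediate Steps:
j(o) = o/76 (j(o) = o*(1/76) = o/76)
x = -278797/19 (x = (1/76)*(-116) - 1*14672 = -29/19 - 14672 = -278797/19 ≈ -14674.)
-(-16305 - 12191)*(((-2485 + 15866) + 13230) + x) = -(-16305 - 12191)*(((-2485 + 15866) + 13230) - 278797/19) = -(-28496)*((13381 + 13230) - 278797/19) = -(-28496)*(26611 - 278797/19) = -(-28496)*226812/19 = -1*(-6463234752/19) = 6463234752/19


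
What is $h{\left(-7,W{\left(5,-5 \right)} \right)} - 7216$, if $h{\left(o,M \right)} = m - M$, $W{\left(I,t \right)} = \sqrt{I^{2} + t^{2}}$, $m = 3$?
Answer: $-7213 - 5 \sqrt{2} \approx -7220.1$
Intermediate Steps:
$h{\left(o,M \right)} = 3 - M$
$h{\left(-7,W{\left(5,-5 \right)} \right)} - 7216 = \left(3 - \sqrt{5^{2} + \left(-5\right)^{2}}\right) - 7216 = \left(3 - \sqrt{25 + 25}\right) - 7216 = \left(3 - \sqrt{50}\right) - 7216 = \left(3 - 5 \sqrt{2}\right) - 7216 = -7213 - 5 \sqrt{2}$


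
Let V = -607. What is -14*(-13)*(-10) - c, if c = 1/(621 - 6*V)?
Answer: -7758661/4263 ≈ -1820.0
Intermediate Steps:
c = 1/4263 (c = 1/(621 - 6*(-607)) = 1/(621 + 3642) = 1/4263 ≈ 0.00023458)
-14*(-13)*(-10) - c = -14*(-13)*(-10) - 1*1/4263 = 182*(-10) - 1/4263 = -1820 - 1/4263 = -7758661/4263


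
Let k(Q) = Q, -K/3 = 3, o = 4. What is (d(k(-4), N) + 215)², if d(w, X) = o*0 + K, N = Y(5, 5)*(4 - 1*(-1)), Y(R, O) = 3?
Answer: 42436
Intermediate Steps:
K = -9 (K = -3*3 = -9)
N = 15 (N = 3*(4 - 1*(-1)) = 3*(4 + 1) = 3*5 = 15)
d(w, X) = -9 (d(w, X) = 4*0 - 9 = 0 - 9 = -9)
(d(k(-4), N) + 215)² = (-9 + 215)² = 206² = 42436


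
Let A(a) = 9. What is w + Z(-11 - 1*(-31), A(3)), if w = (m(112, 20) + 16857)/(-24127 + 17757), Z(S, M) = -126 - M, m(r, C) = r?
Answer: -876919/6370 ≈ -137.66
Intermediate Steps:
w = -16969/6370 (w = (112 + 16857)/(-24127 + 17757) = 16969/(-6370) = 16969*(-1/6370) = -16969/6370 ≈ -2.6639)
w + Z(-11 - 1*(-31), A(3)) = -16969/6370 + (-126 - 1*9) = -16969/6370 + (-126 - 9) = -16969/6370 - 135 = -876919/6370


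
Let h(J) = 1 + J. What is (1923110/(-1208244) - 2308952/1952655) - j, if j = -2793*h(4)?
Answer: 1830047319591609/131071315990 ≈ 13962.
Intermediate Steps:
j = -13965 (j = -2793*(1 + 4) = -2793*5 = -13965)
(1923110/(-1208244) - 2308952/1952655) - j = (1923110/(-1208244) - 2308952/1952655) - 1*(-13965) = (1923110*(-1/1208244) - 2308952*1/1952655) + 13965 = (-961555/604122 - 2308952/1952655) + 13965 = -363608208741/131071315990 + 13965 = 1830047319591609/131071315990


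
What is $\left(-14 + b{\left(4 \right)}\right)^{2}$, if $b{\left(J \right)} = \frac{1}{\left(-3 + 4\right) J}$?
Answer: $\frac{3025}{16} \approx 189.06$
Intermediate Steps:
$b{\left(J \right)} = \frac{1}{J}$ ($b{\left(J \right)} = \frac{1}{1 J} = 1 \frac{1}{J} = \frac{1}{J}$)
$\left(-14 + b{\left(4 \right)}\right)^{2} = \left(-14 + \frac{1}{4}\right)^{2} = \left(- \frac{55}{4}\right)^{2} = \frac{3025}{16}$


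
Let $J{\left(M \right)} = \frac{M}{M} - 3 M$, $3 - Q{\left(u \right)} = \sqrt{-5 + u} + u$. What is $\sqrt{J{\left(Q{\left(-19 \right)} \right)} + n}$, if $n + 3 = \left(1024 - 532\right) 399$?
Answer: $\sqrt{196240 + 6 i \sqrt{6}} \approx 442.99 + 0.017 i$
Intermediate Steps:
$Q{\left(u \right)} = 3 - u - \sqrt{-5 + u}$ ($Q{\left(u \right)} = 3 - \left(\sqrt{-5 + u} + u\right) = 3 - \left(u + \sqrt{-5 + u}\right) = 3 - u - \sqrt{-5 + u}$)
$n = 196305$ ($n = -3 + \left(1024 - 532\right) 399 = -3 + 492 \cdot 399 = -3 + 196308 = 196305$)
$J{\left(M \right)} = 1 - 3 M$
$\sqrt{J{\left(Q{\left(-19 \right)} \right)} + n} = \sqrt{\left(1 - 3 \left(3 - -19 - \sqrt{-5 - 19}\right)\right) + 196305} = \sqrt{\left(1 - 3 \left(3 + 19 - \sqrt{-24}\right)\right) + 196305} = \sqrt{\left(1 - 3 \left(3 + 19 - 2 i \sqrt{6}\right)\right) + 196305} = \sqrt{\left(1 - 3 \left(22 - 2 i \sqrt{6}\right)\right) + 196305} = \sqrt{\left(1 - \left(66 - 6 i \sqrt{6}\right)\right) + 196305} = \sqrt{\left(-65 + 6 i \sqrt{6}\right) + 196305} = \sqrt{196240 + 6 i \sqrt{6}}$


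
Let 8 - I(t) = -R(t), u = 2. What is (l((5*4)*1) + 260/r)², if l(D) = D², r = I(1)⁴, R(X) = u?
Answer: 40005200169/250000 ≈ 1.6002e+5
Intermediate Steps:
R(X) = 2
I(t) = 10 (I(t) = 8 - (-1)*2 = 8 - 1*(-2) = 8 + 2 = 10)
r = 10000 (r = 10⁴ = 10000)
(l((5*4)*1) + 260/r)² = (((5*4)*1)² + 260/10000)² = ((20*1)² + 260*(1/10000))² = (20² + 13/500)² = (400 + 13/500)² = (200013/500)² = 40005200169/250000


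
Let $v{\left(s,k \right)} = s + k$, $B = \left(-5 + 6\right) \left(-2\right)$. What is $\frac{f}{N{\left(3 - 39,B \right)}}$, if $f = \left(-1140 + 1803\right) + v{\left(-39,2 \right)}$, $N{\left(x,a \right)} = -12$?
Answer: $- \frac{313}{6} \approx -52.167$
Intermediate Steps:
$B = -2$ ($B = 1 \left(-2\right) = -2$)
$v{\left(s,k \right)} = k + s$
$f = 626$ ($f = \left(-1140 + 1803\right) + \left(2 - 39\right) = 663 - 37 = 626$)
$\frac{f}{N{\left(3 - 39,B \right)}} = \frac{626}{-12} = 626 \left(- \frac{1}{12}\right) = - \frac{313}{6}$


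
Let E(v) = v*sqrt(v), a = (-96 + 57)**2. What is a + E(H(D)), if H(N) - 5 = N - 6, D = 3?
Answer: 1521 + 2*sqrt(2) ≈ 1523.8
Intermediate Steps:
H(N) = -1 + N (H(N) = 5 + (N - 6) = 5 + (-6 + N) = -1 + N)
a = 1521 (a = (-39)**2 = 1521)
E(v) = v**(3/2)
a + E(H(D)) = 1521 + (-1 + 3)**(3/2) = 1521 + 2**(3/2) = 1521 + 2*sqrt(2)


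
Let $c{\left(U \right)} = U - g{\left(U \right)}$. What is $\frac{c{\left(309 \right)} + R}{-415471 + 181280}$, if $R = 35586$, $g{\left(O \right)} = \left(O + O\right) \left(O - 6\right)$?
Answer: $\frac{151359}{234191} \approx 0.64631$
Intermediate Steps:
$g{\left(O \right)} = 2 O \left(-6 + O\right)$
$c{\left(U \right)} = U - 2 U \left(-6 + U\right)$
$\frac{c{\left(309 \right)} + R}{-415471 + 181280} = \frac{309 \left(13 - 618\right) + 35586}{-415471 + 181280} = \frac{309 \left(13 - 618\right) + 35586}{-234191} = \left(309 \left(-605\right) + 35586\right) \left(- \frac{1}{234191}\right) = \left(-186945 + 35586\right) \left(- \frac{1}{234191}\right) = \left(-151359\right) \left(- \frac{1}{234191}\right) = \frac{151359}{234191}$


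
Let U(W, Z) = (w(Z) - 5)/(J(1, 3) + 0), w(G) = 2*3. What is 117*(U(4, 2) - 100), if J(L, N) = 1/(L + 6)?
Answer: -10881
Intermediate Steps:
J(L, N) = 1/(6 + L)
w(G) = 6
U(W, Z) = 7 (U(W, Z) = (6 - 5)/(1/(6 + 1) + 0) = 1/(1/7 + 0) = 1/(⅐ + 0) = 1/(⅐) = 1*7 = 7)
117*(U(4, 2) - 100) = 117*(7 - 100) = 117*(-93) = -10881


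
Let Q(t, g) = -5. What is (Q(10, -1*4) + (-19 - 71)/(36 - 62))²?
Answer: 400/169 ≈ 2.3669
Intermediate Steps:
(Q(10, -1*4) + (-19 - 71)/(36 - 62))² = (-5 + (-19 - 71)/(36 - 62))² = (-5 - 90/(-26))² = (-5 - 90*(-1/26))² = (-5 + 45/13)² = (-20/13)² = 400/169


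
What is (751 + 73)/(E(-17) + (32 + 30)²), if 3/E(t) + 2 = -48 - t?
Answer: 9064/42283 ≈ 0.21437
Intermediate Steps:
E(t) = 3/(-50 - t) (E(t) = 3/(-2 + (-48 - t)) = 3/(-50 - t))
(751 + 73)/(E(-17) + (32 + 30)²) = (751 + 73)/(-3/(50 - 17) + (32 + 30)²) = 824/(-3/33 + 62²) = 824/(-3*1/33 + 3844) = 824/(-1/11 + 3844) = 824/(42283/11) = 824*(11/42283) = 9064/42283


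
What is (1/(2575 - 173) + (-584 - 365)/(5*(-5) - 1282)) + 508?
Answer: 1597103117/3139414 ≈ 508.73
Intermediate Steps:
(1/(2575 - 173) + (-584 - 365)/(5*(-5) - 1282)) + 508 = (1/2402 - 949/(-25 - 1282)) + 508 = (1/2402 - 949/(-1307)) + 508 = (1/2402 - 949*(-1/1307)) + 508 = (1/2402 + 949/1307) + 508 = 2280805/3139414 + 508 = 1597103117/3139414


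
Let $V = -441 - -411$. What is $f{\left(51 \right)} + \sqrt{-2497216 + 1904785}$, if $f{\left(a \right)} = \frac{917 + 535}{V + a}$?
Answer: $\frac{484}{7} + i \sqrt{592431} \approx 69.143 + 769.7 i$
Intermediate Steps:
$V = -30$ ($V = -441 + 411 = -30$)
$f{\left(a \right)} = \frac{1452}{-30 + a}$ ($f{\left(a \right)} = \frac{917 + 535}{-30 + a} = \frac{1452}{-30 + a}$)
$f{\left(51 \right)} + \sqrt{-2497216 + 1904785} = \frac{1452}{-30 + 51} + \sqrt{-2497216 + 1904785} = \frac{1452}{21} + \sqrt{-592431} = 1452 \cdot \frac{1}{21} + i \sqrt{592431} = \frac{484}{7} + i \sqrt{592431}$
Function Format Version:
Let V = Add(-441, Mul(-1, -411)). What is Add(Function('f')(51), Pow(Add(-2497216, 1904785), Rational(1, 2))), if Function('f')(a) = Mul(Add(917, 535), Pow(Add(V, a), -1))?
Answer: Add(Rational(484, 7), Mul(I, Pow(592431, Rational(1, 2)))) ≈ Add(69.143, Mul(769.70, I))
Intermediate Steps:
V = -30 (V = Add(-441, 411) = -30)
Function('f')(a) = Mul(1452, Pow(Add(-30, a), -1)) (Function('f')(a) = Mul(Add(917, 535), Pow(Add(-30, a), -1)) = Mul(1452, Pow(Add(-30, a), -1)))
Add(Function('f')(51), Pow(Add(-2497216, 1904785), Rational(1, 2))) = Add(Mul(1452, Pow(Add(-30, 51), -1)), Pow(Add(-2497216, 1904785), Rational(1, 2))) = Add(Mul(1452, Pow(21, -1)), Pow(-592431, Rational(1, 2))) = Add(Mul(1452, Rational(1, 21)), Mul(I, Pow(592431, Rational(1, 2)))) = Add(Rational(484, 7), Mul(I, Pow(592431, Rational(1, 2))))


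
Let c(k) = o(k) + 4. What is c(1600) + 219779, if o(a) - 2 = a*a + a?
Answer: 2781385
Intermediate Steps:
o(a) = 2 + a + a² (o(a) = 2 + (a*a + a) = 2 + (a² + a) = 2 + (a + a²) = 2 + a + a²)
c(k) = 6 + k + k² (c(k) = (2 + k + k²) + 4 = 6 + k + k²)
c(1600) + 219779 = (6 + 1600 + 1600²) + 219779 = (6 + 1600 + 2560000) + 219779 = 2561606 + 219779 = 2781385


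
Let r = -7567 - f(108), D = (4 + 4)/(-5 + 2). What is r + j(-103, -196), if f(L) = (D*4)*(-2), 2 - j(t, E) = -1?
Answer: -22756/3 ≈ -7585.3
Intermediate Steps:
j(t, E) = 3 (j(t, E) = 2 - 1*(-1) = 2 + 1 = 3)
D = -8/3 (D = 8/(-3) = 8*(-1/3) = -8/3 ≈ -2.6667)
f(L) = 64/3 (f(L) = -8/3*4*(-2) = -32/3*(-2) = 64/3)
r = -22765/3 (r = -7567 - 1*64/3 = -7567 - 64/3 = -22765/3 ≈ -7588.3)
r + j(-103, -196) = -22765/3 + 3 = -22756/3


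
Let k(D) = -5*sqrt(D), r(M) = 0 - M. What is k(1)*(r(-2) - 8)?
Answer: 30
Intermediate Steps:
r(M) = -M
k(1)*(r(-2) - 8) = (-5*sqrt(1))*(-1*(-2) - 8) = (-5*1)*(2 - 8) = -5*(-6) = 30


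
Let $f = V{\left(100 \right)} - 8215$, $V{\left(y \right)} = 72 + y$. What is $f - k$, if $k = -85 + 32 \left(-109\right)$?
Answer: $-4470$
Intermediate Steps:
$k = -3573$ ($k = -85 - 3488 = -3573$)
$f = -8043$ ($f = \left(72 + 100\right) - 8215 = 172 - 8215 = -8043$)
$f - k = -8043 - -3573 = -8043 + 3573 = -4470$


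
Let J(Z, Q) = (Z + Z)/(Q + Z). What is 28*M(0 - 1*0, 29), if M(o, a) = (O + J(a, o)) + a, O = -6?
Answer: 700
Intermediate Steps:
J(Z, Q) = 2*Z/(Q + Z) (J(Z, Q) = (2*Z)/(Q + Z) = 2*Z/(Q + Z))
M(o, a) = -6 + a + 2*a/(a + o) (M(o, a) = (-6 + 2*a/(o + a)) + a = (-6 + 2*a/(a + o)) + a = -6 + a + 2*a/(a + o))
28*M(0 - 1*0, 29) = 28*((2*29 + (-6 + 29)*(29 + (0 - 1*0)))/(29 + (0 - 1*0))) = 28*((58 + 23*(29 + (0 + 0)))/(29 + (0 + 0))) = 28*((58 + 23*(29 + 0))/(29 + 0)) = 28*((58 + 23*29)/29) = 28*((58 + 667)/29) = 28*((1/29)*725) = 28*25 = 700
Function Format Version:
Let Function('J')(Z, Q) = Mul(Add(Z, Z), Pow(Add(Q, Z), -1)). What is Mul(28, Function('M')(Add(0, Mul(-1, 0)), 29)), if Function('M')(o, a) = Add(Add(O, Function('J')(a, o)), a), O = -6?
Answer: 700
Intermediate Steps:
Function('J')(Z, Q) = Mul(2, Z, Pow(Add(Q, Z), -1)) (Function('J')(Z, Q) = Mul(Mul(2, Z), Pow(Add(Q, Z), -1)) = Mul(2, Z, Pow(Add(Q, Z), -1)))
Function('M')(o, a) = Add(-6, a, Mul(2, a, Pow(Add(a, o), -1))) (Function('M')(o, a) = Add(Add(-6, Mul(2, a, Pow(Add(o, a), -1))), a) = Add(Add(-6, Mul(2, a, Pow(Add(a, o), -1))), a) = Add(-6, a, Mul(2, a, Pow(Add(a, o), -1))))
Mul(28, Function('M')(Add(0, Mul(-1, 0)), 29)) = Mul(28, Mul(Pow(Add(29, Add(0, Mul(-1, 0))), -1), Add(Mul(2, 29), Mul(Add(-6, 29), Add(29, Add(0, Mul(-1, 0))))))) = Mul(28, Mul(Pow(Add(29, Add(0, 0)), -1), Add(58, Mul(23, Add(29, Add(0, 0)))))) = Mul(28, Mul(Pow(Add(29, 0), -1), Add(58, Mul(23, Add(29, 0))))) = Mul(28, Mul(Pow(29, -1), Add(58, Mul(23, 29)))) = Mul(28, Mul(Rational(1, 29), Add(58, 667))) = Mul(28, Mul(Rational(1, 29), 725)) = Mul(28, 25) = 700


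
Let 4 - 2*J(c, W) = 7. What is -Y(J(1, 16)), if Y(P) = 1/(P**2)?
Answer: -4/9 ≈ -0.44444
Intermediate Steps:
J(c, W) = -3/2 (J(c, W) = 2 - 1/2*7 = 2 - 7/2 = -3/2)
Y(P) = P**(-2)
-Y(J(1, 16)) = -1/(-3/2)**2 = -1*4/9 = -4/9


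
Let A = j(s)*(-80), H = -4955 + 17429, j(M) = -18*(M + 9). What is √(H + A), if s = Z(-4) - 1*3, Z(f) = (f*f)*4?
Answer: 3*√12586 ≈ 336.56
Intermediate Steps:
Z(f) = 4*f² (Z(f) = f²*4 = 4*f²)
s = 61 (s = 4*(-4)² - 1*3 = 4*16 - 3 = 64 - 3 = 61)
j(M) = -162 - 18*M (j(M) = -18*(9 + M) = -162 - 18*M)
H = 12474
A = 100800 (A = (-162 - 18*61)*(-80) = (-162 - 1098)*(-80) = -1260*(-80) = 100800)
√(H + A) = √(12474 + 100800) = √113274 = 3*√12586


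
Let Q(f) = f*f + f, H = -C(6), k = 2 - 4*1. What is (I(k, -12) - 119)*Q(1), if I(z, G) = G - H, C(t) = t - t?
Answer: -262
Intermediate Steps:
k = -2 (k = 2 - 4 = -2)
C(t) = 0
H = 0 (H = -1*0 = 0)
Q(f) = f + f² (Q(f) = f² + f = f + f²)
I(z, G) = G (I(z, G) = G - 1*0 = G + 0 = G)
(I(k, -12) - 119)*Q(1) = (-12 - 119)*(1*(1 + 1)) = -131*2 = -262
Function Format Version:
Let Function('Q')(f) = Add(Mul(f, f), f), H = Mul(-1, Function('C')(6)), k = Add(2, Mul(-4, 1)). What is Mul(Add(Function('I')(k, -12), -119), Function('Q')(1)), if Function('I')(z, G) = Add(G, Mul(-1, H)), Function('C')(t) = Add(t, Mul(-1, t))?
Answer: -262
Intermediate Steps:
k = -2 (k = Add(2, -4) = -2)
Function('C')(t) = 0
H = 0 (H = Mul(-1, 0) = 0)
Function('Q')(f) = Add(f, Pow(f, 2)) (Function('Q')(f) = Add(Pow(f, 2), f) = Add(f, Pow(f, 2)))
Function('I')(z, G) = G (Function('I')(z, G) = Add(G, Mul(-1, 0)) = Add(G, 0) = G)
Mul(Add(Function('I')(k, -12), -119), Function('Q')(1)) = Mul(Add(-12, -119), Mul(1, Add(1, 1))) = Mul(-131, Mul(1, 2)) = Mul(-131, 2) = -262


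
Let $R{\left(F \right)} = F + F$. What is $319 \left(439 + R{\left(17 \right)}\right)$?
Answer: $150887$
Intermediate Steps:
$R{\left(F \right)} = 2 F$
$319 \left(439 + R{\left(17 \right)}\right) = 319 \left(439 + 2 \cdot 17\right) = 319 \left(439 + 34\right) = 319 \cdot 473 = 150887$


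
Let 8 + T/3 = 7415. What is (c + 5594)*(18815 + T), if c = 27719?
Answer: 1367032268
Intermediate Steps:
T = 22221 (T = -24 + 3*7415 = -24 + 22245 = 22221)
(c + 5594)*(18815 + T) = (27719 + 5594)*(18815 + 22221) = 33313*41036 = 1367032268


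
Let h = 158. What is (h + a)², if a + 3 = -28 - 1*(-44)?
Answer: 29241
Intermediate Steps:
a = 13 (a = -3 + (-28 - 1*(-44)) = -3 + (-28 + 44) = -3 + 16 = 13)
(h + a)² = (158 + 13)² = 171² = 29241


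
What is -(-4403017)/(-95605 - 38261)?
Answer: -4403017/133866 ≈ -32.891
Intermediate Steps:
-(-4403017)/(-95605 - 38261) = -(-4403017)/(-133866) = -(-4403017)*(-1)/133866 = -1*4403017/133866 = -4403017/133866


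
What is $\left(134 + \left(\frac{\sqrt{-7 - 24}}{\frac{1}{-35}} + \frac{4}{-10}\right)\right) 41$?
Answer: $\frac{27388}{5} - 1435 i \sqrt{31} \approx 5477.6 - 7989.7 i$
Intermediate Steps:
$\left(134 + \left(\frac{\sqrt{-7 - 24}}{\frac{1}{-35}} + \frac{4}{-10}\right)\right) 41 = \left(134 + \left(\frac{\sqrt{-31}}{- \frac{1}{35}} + 4 \left(- \frac{1}{10}\right)\right)\right) 41 = \left(134 - \left(\frac{2}{5} - i \sqrt{31} \left(-35\right)\right)\right) 41 = \left(134 - \left(\frac{2}{5} + 35 i \sqrt{31}\right)\right) 41 = \left(\frac{668}{5} - 35 i \sqrt{31}\right) 41 = \frac{27388}{5} - 1435 i \sqrt{31}$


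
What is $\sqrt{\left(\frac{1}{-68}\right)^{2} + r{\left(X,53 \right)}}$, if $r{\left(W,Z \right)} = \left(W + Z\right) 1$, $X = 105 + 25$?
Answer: $\frac{\sqrt{846193}}{68} \approx 13.528$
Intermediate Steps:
$X = 130$
$r{\left(W,Z \right)} = W + Z$
$\sqrt{\left(\frac{1}{-68}\right)^{2} + r{\left(X,53 \right)}} = \sqrt{\left(\frac{1}{-68}\right)^{2} + \left(130 + 53\right)} = \sqrt{\left(- \frac{1}{68}\right)^{2} + 183} = \sqrt{\frac{1}{4624} + 183} = \sqrt{\frac{846193}{4624}} = \frac{\sqrt{846193}}{68}$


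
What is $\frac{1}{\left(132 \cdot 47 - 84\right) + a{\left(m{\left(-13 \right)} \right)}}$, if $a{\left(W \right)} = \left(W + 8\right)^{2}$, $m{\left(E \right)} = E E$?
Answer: $\frac{1}{37449} \approx 2.6703 \cdot 10^{-5}$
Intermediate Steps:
$m{\left(E \right)} = E^{2}$
$a{\left(W \right)} = \left(8 + W\right)^{2}$
$\frac{1}{\left(132 \cdot 47 - 84\right) + a{\left(m{\left(-13 \right)} \right)}} = \frac{1}{\left(132 \cdot 47 - 84\right) + \left(8 + \left(-13\right)^{2}\right)^{2}} = \frac{1}{\left(6204 - 84\right) + \left(8 + 169\right)^{2}} = \frac{1}{6120 + 177^{2}} = \frac{1}{6120 + 31329} = \frac{1}{37449}$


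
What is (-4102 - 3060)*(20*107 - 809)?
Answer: -9532622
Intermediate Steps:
(-4102 - 3060)*(20*107 - 809) = -7162*(2140 - 809) = -7162*1331 = -9532622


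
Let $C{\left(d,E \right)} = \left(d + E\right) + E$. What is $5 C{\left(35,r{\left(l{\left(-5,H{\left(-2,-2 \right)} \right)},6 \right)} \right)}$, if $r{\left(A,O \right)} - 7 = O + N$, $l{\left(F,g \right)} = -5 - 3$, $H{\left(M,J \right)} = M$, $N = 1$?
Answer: $315$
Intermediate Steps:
$l{\left(F,g \right)} = -8$ ($l{\left(F,g \right)} = -5 - 3 = -8$)
$r{\left(A,O \right)} = 8 + O$ ($r{\left(A,O \right)} = 7 + \left(O + 1\right) = 7 + \left(1 + O\right) = 8 + O$)
$C{\left(d,E \right)} = d + 2 E$ ($C{\left(d,E \right)} = \left(E + d\right) + E = d + 2 E$)
$5 C{\left(35,r{\left(l{\left(-5,H{\left(-2,-2 \right)} \right)},6 \right)} \right)} = 5 \left(35 + 2 \left(8 + 6\right)\right) = 5 \left(35 + 2 \cdot 14\right) = 5 \left(35 + 28\right) = 5 \cdot 63 = 315$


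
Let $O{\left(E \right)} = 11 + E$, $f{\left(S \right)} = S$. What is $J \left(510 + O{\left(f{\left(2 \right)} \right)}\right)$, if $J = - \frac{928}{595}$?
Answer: $- \frac{485344}{595} \approx -815.7$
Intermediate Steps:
$J = - \frac{928}{595}$ ($J = \left(-928\right) \frac{1}{595} = - \frac{928}{595} \approx -1.5597$)
$J \left(510 + O{\left(f{\left(2 \right)} \right)}\right) = - \frac{928 \left(510 + \left(11 + 2\right)\right)}{595} = - \frac{928 \left(510 + 13\right)}{595} = \left(- \frac{928}{595}\right) 523 = - \frac{485344}{595}$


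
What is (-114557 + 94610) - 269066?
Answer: -289013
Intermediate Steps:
(-114557 + 94610) - 269066 = -19947 - 269066 = -289013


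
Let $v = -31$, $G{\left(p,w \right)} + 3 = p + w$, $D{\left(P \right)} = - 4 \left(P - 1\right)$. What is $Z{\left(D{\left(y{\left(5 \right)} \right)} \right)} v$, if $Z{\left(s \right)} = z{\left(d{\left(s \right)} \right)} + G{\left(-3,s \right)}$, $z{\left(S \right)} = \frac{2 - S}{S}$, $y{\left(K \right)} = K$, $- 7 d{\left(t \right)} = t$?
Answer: $\frac{5487}{8} \approx 685.88$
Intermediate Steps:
$d{\left(t \right)} = - \frac{t}{7}$
$D{\left(P \right)} = 4 - 4 P$ ($D{\left(P \right)} = - 4 \left(-1 + P\right) = 4 - 4 P$)
$G{\left(p,w \right)} = -3 + p + w$ ($G{\left(p,w \right)} = -3 + \left(p + w\right) = -3 + p + w$)
$z{\left(S \right)} = \frac{2 - S}{S}$
$Z{\left(s \right)} = -6 + s - \frac{7 \left(2 + \frac{s}{7}\right)}{s}$ ($Z{\left(s \right)} = \frac{2 - - \frac{s}{7}}{\left(- \frac{1}{7}\right) s} - \left(6 - s\right) = - \frac{7}{s} \left(2 + \frac{s}{7}\right) + \left(-6 + s\right) = - \frac{7 \left(2 + \frac{s}{7}\right)}{s} + \left(-6 + s\right) = -6 + s - \frac{7 \left(2 + \frac{s}{7}\right)}{s}$)
$Z{\left(D{\left(y{\left(5 \right)} \right)} \right)} v = \left(-7 + \left(4 - 20\right) - \frac{14}{4 - 20}\right) \left(-31\right) = \left(-7 - 16 - \frac{14}{-16}\right) \left(-31\right) = \left(-7 - 16 - - \frac{7}{8}\right) \left(-31\right) = \left(-7 - 16 + \frac{7}{8}\right) \left(-31\right) = \left(- \frac{177}{8}\right) \left(-31\right) = \frac{5487}{8}$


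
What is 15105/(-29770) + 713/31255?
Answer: -90176153/186092270 ≈ -0.48458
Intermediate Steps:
15105/(-29770) + 713/31255 = 15105*(-1/29770) + 713*(1/31255) = -3021/5954 + 713/31255 = -90176153/186092270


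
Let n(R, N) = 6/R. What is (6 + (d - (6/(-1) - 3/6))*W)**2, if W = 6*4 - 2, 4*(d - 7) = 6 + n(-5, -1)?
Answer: 2712609/25 ≈ 1.0850e+5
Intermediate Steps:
d = 41/5 (d = 7 + (6 + 6/(-5))/4 = 7 + (6 + 6*(-1/5))/4 = 7 + (6 - 6/5)/4 = 7 + (1/4)*(24/5) = 7 + 6/5 = 41/5 ≈ 8.2000)
W = 22 (W = 24 - 2 = 22)
(6 + (d - (6/(-1) - 3/6))*W)**2 = (6 + (41/5 - (6/(-1) - 3/6))*22)**2 = (6 + (41/5 - (6*(-1) - 3*1/6))*22)**2 = (6 + (41/5 - (-6 - 1/2))*22)**2 = (6 + (41/5 - 1*(-13/2))*22)**2 = (6 + (41/5 + 13/2)*22)**2 = (6 + (147/10)*22)**2 = (6 + 1617/5)**2 = (1647/5)**2 = 2712609/25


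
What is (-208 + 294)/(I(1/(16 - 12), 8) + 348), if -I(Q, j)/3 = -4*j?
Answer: 43/222 ≈ 0.19369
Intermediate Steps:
I(Q, j) = 12*j (I(Q, j) = -(-12)*j = 12*j)
(-208 + 294)/(I(1/(16 - 12), 8) + 348) = (-208 + 294)/(12*8 + 348) = 86/(96 + 348) = 86/444 = 86*(1/444) = 43/222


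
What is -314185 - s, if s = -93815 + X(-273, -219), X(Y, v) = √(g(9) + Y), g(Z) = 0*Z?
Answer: -220370 - I*√273 ≈ -2.2037e+5 - 16.523*I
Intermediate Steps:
g(Z) = 0
X(Y, v) = √Y (X(Y, v) = √(0 + Y) = √Y)
s = -93815 + I*√273 (s = -93815 + √(-273) = -93815 + I*√273 ≈ -93815.0 + 16.523*I)
-314185 - s = -314185 - (-93815 + I*√273) = -314185 + (93815 - I*√273) = -220370 - I*√273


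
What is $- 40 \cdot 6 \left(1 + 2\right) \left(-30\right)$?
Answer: $21600$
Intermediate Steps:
$- 40 \cdot 6 \left(1 + 2\right) \left(-30\right) = - 40 \cdot 6 \cdot 3 \left(-30\right) = \left(-40\right) 18 \left(-30\right) = \left(-720\right) \left(-30\right) = 21600$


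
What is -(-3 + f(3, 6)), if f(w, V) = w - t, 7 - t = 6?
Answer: 1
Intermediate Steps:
t = 1 (t = 7 - 1*6 = 7 - 6 = 1)
f(w, V) = -1 + w (f(w, V) = w - 1*1 = w - 1 = -1 + w)
-(-3 + f(3, 6)) = -(-3 + (-1 + 3)) = -(-3 + 2) = -1*(-1) = 1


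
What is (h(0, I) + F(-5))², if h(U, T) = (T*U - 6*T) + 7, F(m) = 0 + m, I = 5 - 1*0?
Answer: 784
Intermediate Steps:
I = 5 (I = 5 + 0 = 5)
F(m) = m
h(U, T) = 7 - 6*T + T*U (h(U, T) = (-6*T + T*U) + 7 = 7 - 6*T + T*U)
(h(0, I) + F(-5))² = ((7 - 6*5 + 5*0) - 5)² = ((7 - 30 + 0) - 5)² = (-23 - 5)² = (-28)² = 784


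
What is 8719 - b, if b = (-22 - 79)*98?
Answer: 18617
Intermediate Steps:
b = -9898 (b = -101*98 = -9898)
8719 - b = 8719 - 1*(-9898) = 8719 + 9898 = 18617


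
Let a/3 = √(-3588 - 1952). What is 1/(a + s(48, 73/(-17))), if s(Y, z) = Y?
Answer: 4/4347 - I*√1385/8694 ≈ 0.00092017 - 0.0042806*I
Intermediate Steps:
a = 6*I*√1385 (a = 3*√(-3588 - 1952) = 3*√(-5540) = 3*(2*I*√1385) = 6*I*√1385 ≈ 223.29*I)
1/(a + s(48, 73/(-17))) = 1/(6*I*√1385 + 48) = 1/(48 + 6*I*√1385)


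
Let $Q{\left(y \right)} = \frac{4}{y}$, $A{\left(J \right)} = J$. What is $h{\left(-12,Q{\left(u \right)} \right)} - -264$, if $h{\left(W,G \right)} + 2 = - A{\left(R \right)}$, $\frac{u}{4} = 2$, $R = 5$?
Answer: $257$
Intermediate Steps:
$u = 8$ ($u = 4 \cdot 2 = 8$)
$h{\left(W,G \right)} = -7$ ($h{\left(W,G \right)} = -2 - 5 = -7$)
$h{\left(-12,Q{\left(u \right)} \right)} - -264 = -7 - -264 = -7 + 264 = 257$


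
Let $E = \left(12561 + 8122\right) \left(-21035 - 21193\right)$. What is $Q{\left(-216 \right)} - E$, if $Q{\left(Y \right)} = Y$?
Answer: $873401508$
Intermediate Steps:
$E = -873401724$ ($E = 20683 \left(-42228\right) = -873401724$)
$Q{\left(-216 \right)} - E = -216 - -873401724 = -216 + 873401724 = 873401508$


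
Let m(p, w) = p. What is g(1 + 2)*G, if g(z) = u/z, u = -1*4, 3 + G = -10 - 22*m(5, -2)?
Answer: 164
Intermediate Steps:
G = -123 (G = -3 + (-10 - 22*5) = -3 + (-10 - 110) = -3 - 120 = -123)
u = -4
g(z) = -4/z
g(1 + 2)*G = -4/(1 + 2)*(-123) = -4/3*(-123) = 164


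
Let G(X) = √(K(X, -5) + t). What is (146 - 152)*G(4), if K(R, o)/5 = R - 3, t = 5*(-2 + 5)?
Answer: -12*√5 ≈ -26.833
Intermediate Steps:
t = 15 (t = 5*3 = 15)
K(R, o) = -15 + 5*R (K(R, o) = 5*(R - 3) = 5*(-3 + R) = -15 + 5*R)
G(X) = √5*√X (G(X) = √((-15 + 5*X) + 15) = √(5*X) = √5*√X)
(146 - 152)*G(4) = (146 - 152)*(√5*√4) = -6*√5*2 = -12*√5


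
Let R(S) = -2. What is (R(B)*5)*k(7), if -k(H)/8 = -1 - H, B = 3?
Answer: -640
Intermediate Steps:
k(H) = 8 + 8*H (k(H) = -8*(-1 - H) = 8 + 8*H)
(R(B)*5)*k(7) = (-2*5)*(8 + 8*7) = -10*(8 + 56) = -10*64 = -640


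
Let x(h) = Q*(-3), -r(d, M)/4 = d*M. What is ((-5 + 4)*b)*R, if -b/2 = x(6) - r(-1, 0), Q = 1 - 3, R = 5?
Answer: 60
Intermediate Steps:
r(d, M) = -4*M*d (r(d, M) = -4*d*M = -4*M*d)
Q = -2
x(h) = 6 (x(h) = -2*(-3) = 6)
b = -12 (b = -2*(6 - (-4)*0*(-1)) = -2*(6 - 1*0) = -2*(6 + 0) = -2*6 = -12)
((-5 + 4)*b)*R = ((-5 + 4)*(-12))*5 = -1*(-12)*5 = 12*5 = 60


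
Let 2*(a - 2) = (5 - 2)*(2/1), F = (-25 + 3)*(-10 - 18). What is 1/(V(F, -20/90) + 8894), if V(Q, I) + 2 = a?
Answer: 1/8897 ≈ 0.00011240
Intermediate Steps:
F = 616 (F = -22*(-28) = 616)
a = 5 (a = 2 + ((5 - 2)*(2/1))/2 = 2 + (3*(2*1))/2 = 2 + (3*2)/2 = 2 + (½)*6 = 2 + 3 = 5)
V(Q, I) = 3 (V(Q, I) = -2 + 5 = 3)
1/(V(F, -20/90) + 8894) = 1/(3 + 8894) = 1/8897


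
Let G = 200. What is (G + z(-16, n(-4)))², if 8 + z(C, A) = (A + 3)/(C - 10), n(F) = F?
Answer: 24930049/676 ≈ 36879.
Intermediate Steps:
z(C, A) = -8 + (3 + A)/(-10 + C) (z(C, A) = -8 + (A + 3)/(C - 10) = -8 + (3 + A)/(-10 + C))
(G + z(-16, n(-4)))² = (200 + (83 - 4 - 8*(-16))/(-10 - 16))² = (200 + (83 - 4 + 128)/(-26))² = (200 - 1/26*207)² = (200 - 207/26)² = (4993/26)² = 24930049/676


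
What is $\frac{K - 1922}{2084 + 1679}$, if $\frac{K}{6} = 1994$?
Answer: $\frac{10042}{3763} \approx 2.6686$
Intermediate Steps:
$K = 11964$ ($K = 6 \cdot 1994 = 11964$)
$\frac{K - 1922}{2084 + 1679} = \frac{11964 - 1922}{2084 + 1679} = \frac{10042}{3763}$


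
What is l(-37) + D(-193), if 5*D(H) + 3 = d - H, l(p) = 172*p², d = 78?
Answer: 1177608/5 ≈ 2.3552e+5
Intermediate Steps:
D(H) = 15 - H/5 (D(H) = -⅗ + (78 - H)/5 = -⅗ + (78/5 - H/5) = 15 - H/5)
l(-37) + D(-193) = 172*(-37)² + (15 - ⅕*(-193)) = 172*1369 + (15 + 193/5) = 235468 + 268/5 = 1177608/5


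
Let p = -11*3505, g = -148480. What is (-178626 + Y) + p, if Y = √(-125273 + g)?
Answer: -217181 + 3*I*√30417 ≈ -2.1718e+5 + 523.21*I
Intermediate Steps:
p = -38555
Y = 3*I*√30417 (Y = √(-125273 - 148480) = √(-273753) = 3*I*√30417 ≈ 523.21*I)
(-178626 + Y) + p = (-178626 + 3*I*√30417) - 38555 = -217181 + 3*I*√30417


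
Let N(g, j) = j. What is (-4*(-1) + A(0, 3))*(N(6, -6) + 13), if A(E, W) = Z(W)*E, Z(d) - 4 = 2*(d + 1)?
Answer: 28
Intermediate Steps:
Z(d) = 6 + 2*d (Z(d) = 4 + 2*(d + 1) = 4 + 2*(1 + d) = 4 + (2 + 2*d) = 6 + 2*d)
A(E, W) = E*(6 + 2*W) (A(E, W) = (6 + 2*W)*E = E*(6 + 2*W))
(-4*(-1) + A(0, 3))*(N(6, -6) + 13) = (-4*(-1) + 2*0*(3 + 3))*(-6 + 13) = (4 + 2*0*6)*7 = (4 + 0)*7 = 4*7 = 28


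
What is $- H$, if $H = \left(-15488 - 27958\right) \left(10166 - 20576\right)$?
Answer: $-452272860$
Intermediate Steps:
$H = 452272860$ ($H = \left(-43446\right) \left(-10410\right) = 452272860$)
$- H = \left(-1\right) 452272860 = -452272860$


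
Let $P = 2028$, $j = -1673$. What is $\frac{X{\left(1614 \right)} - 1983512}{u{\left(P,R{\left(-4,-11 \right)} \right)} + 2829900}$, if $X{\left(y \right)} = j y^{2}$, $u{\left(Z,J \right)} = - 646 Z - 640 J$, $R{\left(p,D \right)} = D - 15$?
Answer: $- \frac{1090035455}{384113} \approx -2837.8$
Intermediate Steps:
$R{\left(p,D \right)} = -15 + D$
$X{\left(y \right)} = - 1673 y^{2}$
$\frac{X{\left(1614 \right)} - 1983512}{u{\left(P,R{\left(-4,-11 \right)} \right)} + 2829900} = \frac{- 1673 \cdot 1614^{2} - 1983512}{\left(\left(-646\right) 2028 - 640 \left(-15 - 11\right)\right) + 2829900} = \frac{\left(-1673\right) 2604996 - 1983512}{\left(-1310088 - -16640\right) + 2829900} = \frac{-4358158308 - 1983512}{\left(-1310088 + 16640\right) + 2829900} = - \frac{4360141820}{-1293448 + 2829900} = - \frac{4360141820}{1536452} = \left(-4360141820\right) \frac{1}{1536452} = - \frac{1090035455}{384113}$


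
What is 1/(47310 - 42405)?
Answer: 1/4905 ≈ 0.00020387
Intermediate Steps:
1/(47310 - 42405) = 1/4905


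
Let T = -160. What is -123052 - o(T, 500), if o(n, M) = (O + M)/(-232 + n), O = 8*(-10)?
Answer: -1722713/14 ≈ -1.2305e+5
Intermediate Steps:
O = -80
o(n, M) = (-80 + M)/(-232 + n)
-123052 - o(T, 500) = -123052 - (-80 + 500)/(-232 - 160) = -123052 - 420/(-392) = -123052 - (-1)*420/392 = -123052 - 1*(-15/14) = -123052 + 15/14 = -1722713/14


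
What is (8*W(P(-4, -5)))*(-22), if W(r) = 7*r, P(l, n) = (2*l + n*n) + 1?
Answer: -22176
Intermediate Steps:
P(l, n) = 1 + n² + 2*l (P(l, n) = (2*l + n²) + 1 = (n² + 2*l) + 1 = 1 + n² + 2*l)
(8*W(P(-4, -5)))*(-22) = (8*(7*(1 + (-5)² + 2*(-4))))*(-22) = (8*(7*(1 + 25 - 8)))*(-22) = (8*(7*18))*(-22) = (8*126)*(-22) = 1008*(-22) = -22176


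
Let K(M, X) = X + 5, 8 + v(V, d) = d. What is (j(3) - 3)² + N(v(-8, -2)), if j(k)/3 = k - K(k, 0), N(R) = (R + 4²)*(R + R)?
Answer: -39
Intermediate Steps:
v(V, d) = -8 + d
K(M, X) = 5 + X
N(R) = 2*R*(16 + R) (N(R) = (R + 16)*(2*R) = (16 + R)*(2*R) = 2*R*(16 + R))
j(k) = -15 + 3*k (j(k) = 3*(k - (5 + 0)) = 3*(k - 1*5) = 3*(k - 5) = 3*(-5 + k) = -15 + 3*k)
(j(3) - 3)² + N(v(-8, -2)) = ((-15 + 3*3) - 3)² + 2*(-8 - 2)*(16 + (-8 - 2)) = ((-15 + 9) - 3)² + 2*(-10)*(16 - 10) = (-6 - 3)² + 2*(-10)*6 = (-9)² - 120 = 81 - 120 = -39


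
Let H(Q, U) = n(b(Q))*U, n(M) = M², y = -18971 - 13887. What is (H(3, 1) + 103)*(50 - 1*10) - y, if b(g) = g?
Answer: 37338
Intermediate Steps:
y = -32858
H(Q, U) = U*Q² (H(Q, U) = Q²*U = U*Q²)
(H(3, 1) + 103)*(50 - 1*10) - y = (1*3² + 103)*(50 - 1*10) - 1*(-32858) = (1*9 + 103)*(50 - 10) + 32858 = (9 + 103)*40 + 32858 = 112*40 + 32858 = 4480 + 32858 = 37338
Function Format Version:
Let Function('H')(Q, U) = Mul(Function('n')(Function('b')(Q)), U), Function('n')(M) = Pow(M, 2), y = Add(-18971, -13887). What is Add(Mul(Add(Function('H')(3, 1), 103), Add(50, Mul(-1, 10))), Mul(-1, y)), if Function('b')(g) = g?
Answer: 37338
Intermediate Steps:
y = -32858
Function('H')(Q, U) = Mul(U, Pow(Q, 2)) (Function('H')(Q, U) = Mul(Pow(Q, 2), U) = Mul(U, Pow(Q, 2)))
Add(Mul(Add(Function('H')(3, 1), 103), Add(50, Mul(-1, 10))), Mul(-1, y)) = Add(Mul(Add(Mul(1, Pow(3, 2)), 103), Add(50, Mul(-1, 10))), Mul(-1, -32858)) = Add(Mul(Add(Mul(1, 9), 103), Add(50, -10)), 32858) = Add(Mul(Add(9, 103), 40), 32858) = Add(Mul(112, 40), 32858) = Add(4480, 32858) = 37338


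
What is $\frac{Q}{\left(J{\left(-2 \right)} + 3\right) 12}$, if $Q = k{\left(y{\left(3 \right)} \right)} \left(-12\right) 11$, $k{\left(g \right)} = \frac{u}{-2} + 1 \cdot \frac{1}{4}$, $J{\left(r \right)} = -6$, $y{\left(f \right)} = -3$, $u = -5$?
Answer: $\frac{121}{12} \approx 10.083$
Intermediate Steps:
$k{\left(g \right)} = \frac{11}{4}$ ($k{\left(g \right)} = - \frac{5}{-2} + 1 \cdot \frac{1}{4} = \left(-5\right) \left(- \frac{1}{2}\right) + 1 \cdot \frac{1}{4} = \frac{5}{2} + \frac{1}{4} = \frac{11}{4}$)
$Q = -363$ ($Q = \frac{11}{4} \left(-12\right) 11 = \left(-33\right) 11 = -363$)
$\frac{Q}{\left(J{\left(-2 \right)} + 3\right) 12} = - \frac{363}{\left(-6 + 3\right) 12} = - \frac{363}{\left(-3\right) 12} = - \frac{363}{-36} = \left(-363\right) \left(- \frac{1}{36}\right) = \frac{121}{12}$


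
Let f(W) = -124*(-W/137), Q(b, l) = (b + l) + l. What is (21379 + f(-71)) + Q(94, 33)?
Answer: 2942039/137 ≈ 21475.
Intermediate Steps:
Q(b, l) = b + 2*l
f(W) = 124*W/137 (f(W) = -(-124)*W/137 = 124*W/137)
(21379 + f(-71)) + Q(94, 33) = (21379 + (124/137)*(-71)) + (94 + 2*33) = (21379 - 8804/137) + (94 + 66) = 2920119/137 + 160 = 2942039/137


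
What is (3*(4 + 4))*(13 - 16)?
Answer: -72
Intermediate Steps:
(3*(4 + 4))*(13 - 16) = (3*8)*(-3) = 24*(-3) = -72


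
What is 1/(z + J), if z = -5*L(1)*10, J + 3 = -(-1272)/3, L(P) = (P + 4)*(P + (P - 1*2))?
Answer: 1/421 ≈ 0.0023753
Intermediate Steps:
L(P) = (-2 + 2*P)*(4 + P) (L(P) = (4 + P)*(P + (P - 2)) = (4 + P)*(P + (-2 + P)) = (4 + P)*(-2 + 2*P) = (-2 + 2*P)*(4 + P))
J = 421 (J = -3 - (-1272)/3 = -3 - 318*(-4/3) = -3 + 424 = 421)
z = 0 (z = -5*(-8 + 2*1² + 6*1)*10 = -5*(-8 + 2*1 + 6)*10 = -5*(-8 + 2 + 6)*10 = -5*0*10 = 0*10 = 0)
1/(z + J) = 1/(0 + 421) = 1/421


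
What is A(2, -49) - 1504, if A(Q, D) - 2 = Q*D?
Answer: -1600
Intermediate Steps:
A(Q, D) = 2 + D*Q (A(Q, D) = 2 + Q*D = 2 + D*Q)
A(2, -49) - 1504 = (2 - 49*2) - 1504 = (2 - 98) - 1504 = -96 - 1504 = -1600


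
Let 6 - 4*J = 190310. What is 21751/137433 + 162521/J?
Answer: -21300923017/6538512408 ≈ -3.2578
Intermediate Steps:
J = -47576 (J = 3/2 - ¼*190310 = 3/2 - 95155/2 = -47576)
21751/137433 + 162521/J = 21751/137433 + 162521/(-47576) = 21751*(1/137433) + 162521*(-1/47576) = 21751/137433 - 162521/47576 = -21300923017/6538512408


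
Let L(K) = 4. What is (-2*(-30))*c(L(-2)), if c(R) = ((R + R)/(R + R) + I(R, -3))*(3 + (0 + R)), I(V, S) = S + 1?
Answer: -420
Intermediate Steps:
I(V, S) = 1 + S
c(R) = -3 - R (c(R) = ((R + R)/(R + R) + (1 - 3))*(3 + (0 + R)) = ((2*R)/((2*R)) - 2)*(3 + R) = ((2*R)*(1/(2*R)) - 2)*(3 + R) = (1 - 2)*(3 + R) = -(3 + R) = -3 - R)
(-2*(-30))*c(L(-2)) = (-2*(-30))*(-3 - 1*4) = 60*(-3 - 4) = 60*(-7) = -420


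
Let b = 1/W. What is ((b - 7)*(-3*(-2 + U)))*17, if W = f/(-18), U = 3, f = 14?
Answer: 2958/7 ≈ 422.57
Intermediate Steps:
W = -7/9 (W = 14/(-18) = 14*(-1/18) = -7/9 ≈ -0.77778)
b = -9/7 (b = 1/(-7/9) = -9/7 ≈ -1.2857)
((b - 7)*(-3*(-2 + U)))*17 = ((-9/7 - 7)*(-3*(-2 + 3)))*17 = -(-174)/7*17 = -58/7*(-3)*17 = (174/7)*17 = 2958/7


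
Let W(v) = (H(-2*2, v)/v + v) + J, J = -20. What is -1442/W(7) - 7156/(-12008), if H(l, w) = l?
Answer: 1603797/15010 ≈ 106.85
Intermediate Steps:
W(v) = -20 + v - 4/v (W(v) = ((-2*2)/v + v) - 20 = (-4/v + v) - 20 = (v - 4/v) - 20 = -20 + v - 4/v)
-1442/W(7) - 7156/(-12008) = -1442/(-20 + 7 - 4/7) - 7156/(-12008) = -1442/(-20 + 7 - 4*1/7) - 7156*(-1/12008) = -1442/(-20 + 7 - 4/7) + 1789/3002 = -1442/(-95/7) + 1789/3002 = -1442*(-7/95) + 1789/3002 = 10094/95 + 1789/3002 = 1603797/15010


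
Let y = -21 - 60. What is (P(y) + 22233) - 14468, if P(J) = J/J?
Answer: 7766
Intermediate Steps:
y = -81
P(J) = 1
(P(y) + 22233) - 14468 = (1 + 22233) - 14468 = 22234 - 14468 = 7766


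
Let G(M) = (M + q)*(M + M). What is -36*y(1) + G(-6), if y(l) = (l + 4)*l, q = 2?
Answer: -132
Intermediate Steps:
G(M) = 2*M*(2 + M) (G(M) = (M + 2)*(M + M) = (2 + M)*(2*M) = 2*M*(2 + M))
y(l) = l*(4 + l) (y(l) = (4 + l)*l = l*(4 + l))
-36*y(1) + G(-6) = -36*(4 + 1) + 2*(-6)*(2 - 6) = -36*5 + 2*(-6)*(-4) = -36*5 + 48 = -180 + 48 = -132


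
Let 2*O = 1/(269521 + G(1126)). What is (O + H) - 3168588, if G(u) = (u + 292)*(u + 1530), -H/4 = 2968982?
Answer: -121431179024327/8071458 ≈ -1.5045e+7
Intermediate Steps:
H = -11875928 (H = -4*2968982 = -11875928)
G(u) = (292 + u)*(1530 + u)
O = 1/8071458 (O = 1/(2*(269521 + (446760 + 1126² + 1822*1126))) = 1/(2*(269521 + (446760 + 1267876 + 2051572))) = 1/(2*(269521 + 3766208)) = (½)/4035729 = (½)*(1/4035729) = 1/8071458 ≈ 1.2389e-7)
(O + H) - 3168588 = (1/8071458 - 11875928) - 3168588 = -95856054063023/8071458 - 3168588 = -121431179024327/8071458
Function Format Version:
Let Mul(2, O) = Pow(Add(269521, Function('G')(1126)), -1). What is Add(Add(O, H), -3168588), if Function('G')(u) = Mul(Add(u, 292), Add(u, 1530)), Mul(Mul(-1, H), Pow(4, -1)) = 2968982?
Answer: Rational(-121431179024327, 8071458) ≈ -1.5045e+7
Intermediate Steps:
H = -11875928 (H = Mul(-4, 2968982) = -11875928)
Function('G')(u) = Mul(Add(292, u), Add(1530, u))
O = Rational(1, 8071458) (O = Mul(Rational(1, 2), Pow(Add(269521, Add(446760, Pow(1126, 2), Mul(1822, 1126))), -1)) = Mul(Rational(1, 2), Pow(Add(269521, Add(446760, 1267876, 2051572)), -1)) = Mul(Rational(1, 2), Pow(Add(269521, 3766208), -1)) = Mul(Rational(1, 2), Pow(4035729, -1)) = Mul(Rational(1, 2), Rational(1, 4035729)) = Rational(1, 8071458) ≈ 1.2389e-7)
Add(Add(O, H), -3168588) = Add(Add(Rational(1, 8071458), -11875928), -3168588) = Add(Rational(-95856054063023, 8071458), -3168588) = Rational(-121431179024327, 8071458)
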